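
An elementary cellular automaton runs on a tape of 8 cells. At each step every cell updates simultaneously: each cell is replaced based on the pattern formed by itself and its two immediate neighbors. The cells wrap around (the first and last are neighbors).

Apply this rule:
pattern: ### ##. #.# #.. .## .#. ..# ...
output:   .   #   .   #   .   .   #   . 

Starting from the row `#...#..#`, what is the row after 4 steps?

step 1: ##.#.##.
step 2: .#....#.
step 3: #.#..#.#
step 4: #..##...

#..##...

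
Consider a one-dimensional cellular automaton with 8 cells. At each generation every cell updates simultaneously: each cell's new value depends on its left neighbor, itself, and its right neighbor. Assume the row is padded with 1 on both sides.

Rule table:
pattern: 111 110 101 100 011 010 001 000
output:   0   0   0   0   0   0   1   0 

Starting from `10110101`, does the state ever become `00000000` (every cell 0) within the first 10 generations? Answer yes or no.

yes

00000000
all cells are 0 at generation 1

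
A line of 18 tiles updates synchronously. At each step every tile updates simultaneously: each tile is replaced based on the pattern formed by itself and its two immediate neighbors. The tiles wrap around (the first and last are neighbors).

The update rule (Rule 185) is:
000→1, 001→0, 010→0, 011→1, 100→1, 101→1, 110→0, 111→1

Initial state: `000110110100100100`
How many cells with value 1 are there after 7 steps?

10

110101101010010011
101011010101001011
010110101010100111
101101010101010110
011010101010101101
110101010101011010
101010101010110101
count of 1: 10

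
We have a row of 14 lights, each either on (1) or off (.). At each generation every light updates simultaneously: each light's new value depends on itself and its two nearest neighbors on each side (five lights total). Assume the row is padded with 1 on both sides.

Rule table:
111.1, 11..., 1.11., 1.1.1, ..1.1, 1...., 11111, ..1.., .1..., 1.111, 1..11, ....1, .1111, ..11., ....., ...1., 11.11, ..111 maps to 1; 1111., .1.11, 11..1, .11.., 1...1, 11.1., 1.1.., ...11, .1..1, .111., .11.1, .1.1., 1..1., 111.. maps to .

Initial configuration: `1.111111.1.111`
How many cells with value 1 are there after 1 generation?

11

111111.1.1.111
count of 1: 11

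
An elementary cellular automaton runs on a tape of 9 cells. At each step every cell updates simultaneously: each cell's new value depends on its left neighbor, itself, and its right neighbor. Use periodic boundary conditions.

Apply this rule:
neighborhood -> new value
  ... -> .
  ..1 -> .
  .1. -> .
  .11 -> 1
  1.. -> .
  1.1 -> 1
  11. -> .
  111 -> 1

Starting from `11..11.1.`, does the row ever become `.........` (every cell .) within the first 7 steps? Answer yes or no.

yes

1...1.1.1
.....1.11
......11.
......1..
.........
all cells are . at step 5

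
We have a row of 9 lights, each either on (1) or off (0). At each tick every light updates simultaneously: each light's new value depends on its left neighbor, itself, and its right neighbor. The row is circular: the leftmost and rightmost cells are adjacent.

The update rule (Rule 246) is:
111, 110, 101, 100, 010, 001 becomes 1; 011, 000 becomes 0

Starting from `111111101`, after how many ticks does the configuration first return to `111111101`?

tick 1: 111111110
tick 2: 011111111
tick 3: 101111111
tick 4: 110111111
tick 5: 111011111
tick 6: 111101111
tick 7: 111110111
tick 8: 111111011
tick 9: 111111101

9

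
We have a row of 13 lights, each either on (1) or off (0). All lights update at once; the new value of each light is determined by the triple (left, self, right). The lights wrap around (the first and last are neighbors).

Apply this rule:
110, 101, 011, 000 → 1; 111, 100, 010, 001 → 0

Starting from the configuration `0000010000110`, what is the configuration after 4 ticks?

0010011101110

tick 1: 1111000110110
tick 2: 1001010111111
tick 3: 1000101100000
tick 4: 0010011101110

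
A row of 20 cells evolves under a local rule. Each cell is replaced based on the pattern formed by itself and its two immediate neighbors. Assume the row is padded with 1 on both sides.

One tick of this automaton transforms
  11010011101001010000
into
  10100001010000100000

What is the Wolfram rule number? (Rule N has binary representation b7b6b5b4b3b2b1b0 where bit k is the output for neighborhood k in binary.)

position 0: 111 → 1  (bit 7 = 1)
position 1: 110 → 0  (bit 6 = 0)
position 2: 101 → 1  (bit 5 = 1)
position 4: 100 → 0  (bit 4 = 0)
position 6: 011 → 0  (bit 3 = 0)
position 3: 010 → 0  (bit 2 = 0)
position 5: 001 → 0  (bit 1 = 0)
position 17: 000 → 0  (bit 0 = 0)
bits b7..b0 = 10100000 = 160

160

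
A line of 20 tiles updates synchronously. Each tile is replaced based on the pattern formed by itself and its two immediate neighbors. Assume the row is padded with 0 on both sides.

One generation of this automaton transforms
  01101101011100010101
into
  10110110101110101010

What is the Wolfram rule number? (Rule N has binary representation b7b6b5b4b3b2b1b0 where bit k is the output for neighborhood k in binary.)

position 10: 111 → 1  (bit 7 = 1)
position 2: 110 → 1  (bit 6 = 1)
position 3: 101 → 1  (bit 5 = 1)
position 12: 100 → 1  (bit 4 = 1)
position 1: 011 → 0  (bit 3 = 0)
position 7: 010 → 0  (bit 2 = 0)
position 0: 001 → 1  (bit 1 = 1)
position 13: 000 → 0  (bit 0 = 0)
bits b7..b0 = 11110010 = 242

242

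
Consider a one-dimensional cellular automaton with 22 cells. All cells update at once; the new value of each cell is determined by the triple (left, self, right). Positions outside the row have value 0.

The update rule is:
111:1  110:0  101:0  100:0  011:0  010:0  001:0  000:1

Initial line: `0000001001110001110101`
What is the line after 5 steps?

0010000111001110011111

step 1: 1111100000100100100000
step 2: 0111001110000000001111
step 3: 0010000100111111100110
step 4: 1000110000011111000000
step 5: 0010000111001110011111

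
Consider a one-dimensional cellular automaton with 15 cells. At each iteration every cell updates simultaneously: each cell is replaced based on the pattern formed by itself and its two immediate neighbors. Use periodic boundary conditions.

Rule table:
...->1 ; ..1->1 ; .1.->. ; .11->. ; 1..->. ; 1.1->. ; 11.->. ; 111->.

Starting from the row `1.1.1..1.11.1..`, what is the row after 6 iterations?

iteration 1: ......1.......1
iteration 2: .11111..111111.
iteration 3: 1......1.......
iteration 4: ..11111..111111
iteration 5: .1......1......
iteration 6: 1..11111..11111

1..11111..11111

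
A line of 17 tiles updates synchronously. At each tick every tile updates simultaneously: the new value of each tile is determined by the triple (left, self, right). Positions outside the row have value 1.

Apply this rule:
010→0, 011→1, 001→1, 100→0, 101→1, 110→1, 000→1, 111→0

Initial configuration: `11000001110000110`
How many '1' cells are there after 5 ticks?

12

01011111010111111
10110001101100000
11110111111101111
00011100000111000
01110101111101011
count of 1: 12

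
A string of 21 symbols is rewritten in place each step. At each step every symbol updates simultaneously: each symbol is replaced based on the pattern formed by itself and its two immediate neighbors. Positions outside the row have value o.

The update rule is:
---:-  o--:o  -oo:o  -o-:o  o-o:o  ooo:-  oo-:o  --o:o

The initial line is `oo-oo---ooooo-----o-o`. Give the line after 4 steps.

ooooooo-oo-oooo---ooo

-ooooo-oo---oo---oooo
oo---ooooo-oooo-oo---
-oo-oo---ooo--ooooo-o
ooooooo-oo-oooo---ooo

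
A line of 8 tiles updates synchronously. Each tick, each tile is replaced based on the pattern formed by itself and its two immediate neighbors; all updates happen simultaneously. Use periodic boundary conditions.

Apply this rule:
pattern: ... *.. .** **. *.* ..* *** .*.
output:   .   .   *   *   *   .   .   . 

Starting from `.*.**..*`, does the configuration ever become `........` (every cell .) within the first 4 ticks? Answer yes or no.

*.***...
.**.*...
.***....
.*.*....
tick 4 is .*.*...., still not uniform .

no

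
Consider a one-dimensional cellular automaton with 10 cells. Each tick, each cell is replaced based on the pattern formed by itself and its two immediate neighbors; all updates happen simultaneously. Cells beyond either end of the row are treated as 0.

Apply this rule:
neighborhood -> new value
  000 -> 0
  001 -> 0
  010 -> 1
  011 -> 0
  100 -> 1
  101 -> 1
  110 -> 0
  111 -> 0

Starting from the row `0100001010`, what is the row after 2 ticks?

0001000000

tick 1: 0110001111
tick 2: 0001000000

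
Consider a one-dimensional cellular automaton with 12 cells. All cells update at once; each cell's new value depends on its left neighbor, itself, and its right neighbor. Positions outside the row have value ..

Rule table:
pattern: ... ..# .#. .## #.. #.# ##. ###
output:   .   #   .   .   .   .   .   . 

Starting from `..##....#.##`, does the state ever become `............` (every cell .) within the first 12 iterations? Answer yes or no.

yes

iteration 1: .#.....#....
iteration 2: #.....#.....
iteration 3: .....#......
iteration 4: ....#.......
iteration 5: ...#........
iteration 6: ..#.........
iteration 7: .#..........
iteration 8: #...........
iteration 9: ............
all cells are . at iteration 9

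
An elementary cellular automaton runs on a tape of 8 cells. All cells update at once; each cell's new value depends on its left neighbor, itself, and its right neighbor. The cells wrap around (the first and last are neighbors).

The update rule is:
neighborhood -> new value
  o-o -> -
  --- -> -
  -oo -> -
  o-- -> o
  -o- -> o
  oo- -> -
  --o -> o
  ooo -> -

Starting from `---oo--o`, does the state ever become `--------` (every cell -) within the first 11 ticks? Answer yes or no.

o-o--ooo
--ooo---
-o---o--
ooo-ooo-
--------
all cells are - at tick 5

yes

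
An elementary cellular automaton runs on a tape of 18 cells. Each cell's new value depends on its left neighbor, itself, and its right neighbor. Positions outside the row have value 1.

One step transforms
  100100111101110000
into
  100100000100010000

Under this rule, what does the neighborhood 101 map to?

At position 10 the neighborhood is 101; the next row has 0 there.

0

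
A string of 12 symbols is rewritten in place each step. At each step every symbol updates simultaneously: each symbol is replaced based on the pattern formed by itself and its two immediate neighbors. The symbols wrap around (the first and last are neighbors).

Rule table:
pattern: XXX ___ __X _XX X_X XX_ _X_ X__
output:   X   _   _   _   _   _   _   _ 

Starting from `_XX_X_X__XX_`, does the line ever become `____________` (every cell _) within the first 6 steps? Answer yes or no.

yes

step 1: ____________
all cells are _ at step 1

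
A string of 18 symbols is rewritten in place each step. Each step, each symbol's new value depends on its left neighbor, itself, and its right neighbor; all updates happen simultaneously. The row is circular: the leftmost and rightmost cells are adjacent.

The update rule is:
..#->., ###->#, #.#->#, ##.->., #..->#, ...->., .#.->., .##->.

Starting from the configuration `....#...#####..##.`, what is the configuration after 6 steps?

.....#...###.#...#
#.....#...#.#.#...
.#.....#...#.#.#..
..#.....#...#.#.#.
...#.....#...#.#.#
#...#.....#...#.#.

#...#.....#...#.#.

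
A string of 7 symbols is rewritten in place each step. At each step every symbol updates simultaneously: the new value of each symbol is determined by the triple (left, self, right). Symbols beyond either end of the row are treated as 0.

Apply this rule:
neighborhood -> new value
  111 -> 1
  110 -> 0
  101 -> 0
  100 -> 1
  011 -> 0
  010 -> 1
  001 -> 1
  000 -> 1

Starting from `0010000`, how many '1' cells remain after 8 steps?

1111111
0111110
1011101
1001001
1111111  (repeats step 1; period 4)
step 8: 1001001
count of 1: 3

3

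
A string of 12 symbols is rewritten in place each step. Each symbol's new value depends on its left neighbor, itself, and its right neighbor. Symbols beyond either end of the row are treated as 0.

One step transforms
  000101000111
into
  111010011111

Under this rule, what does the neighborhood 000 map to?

1

At position 0 the neighborhood is 000; the next row has 1 there.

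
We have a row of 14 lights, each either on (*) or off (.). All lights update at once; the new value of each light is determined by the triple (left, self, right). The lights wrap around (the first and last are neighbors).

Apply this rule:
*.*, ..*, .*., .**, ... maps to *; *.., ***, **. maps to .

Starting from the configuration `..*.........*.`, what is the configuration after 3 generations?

generation 1: ***.*********.
generation 2: *..**........*
generation 3: ..**..********

..**..********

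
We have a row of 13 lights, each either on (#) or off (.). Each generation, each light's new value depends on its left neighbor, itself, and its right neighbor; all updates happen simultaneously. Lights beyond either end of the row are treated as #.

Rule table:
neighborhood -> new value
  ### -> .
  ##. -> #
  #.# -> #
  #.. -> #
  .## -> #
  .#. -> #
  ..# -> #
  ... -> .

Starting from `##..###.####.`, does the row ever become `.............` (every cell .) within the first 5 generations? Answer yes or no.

generation 1: .####.###..##
generation 2: ##..###.####.  (repeats generation 0; period 2)
generation 5: .####.###..##
generation 5 is .####.###..##, still not uniform .

no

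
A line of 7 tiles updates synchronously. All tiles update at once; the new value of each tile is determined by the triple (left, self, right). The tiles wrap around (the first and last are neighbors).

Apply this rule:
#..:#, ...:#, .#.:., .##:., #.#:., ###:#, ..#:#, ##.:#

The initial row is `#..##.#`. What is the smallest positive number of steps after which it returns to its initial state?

14

###.#..
.##..##
..###.#
##.##..
.#..###
..##.##
##.#..#
##..##.
.###.#.
#.##..#
#..###.
.##.##.
#.#..##
#..##.#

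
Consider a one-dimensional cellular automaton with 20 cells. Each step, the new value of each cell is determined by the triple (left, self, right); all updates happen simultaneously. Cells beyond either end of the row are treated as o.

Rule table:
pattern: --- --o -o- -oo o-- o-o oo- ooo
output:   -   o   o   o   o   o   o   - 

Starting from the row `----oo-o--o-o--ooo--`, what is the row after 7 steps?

o--ooooooooooooo-ooo
oooo-----------ooo--
---oo---------oo-ooo
o-oooo-------ooooo--
ooo--oo-----oo---ooo
--oooooo---oooo-oo--
ooo----oo-oo--oooooo

ooo----oo-oo--oooooo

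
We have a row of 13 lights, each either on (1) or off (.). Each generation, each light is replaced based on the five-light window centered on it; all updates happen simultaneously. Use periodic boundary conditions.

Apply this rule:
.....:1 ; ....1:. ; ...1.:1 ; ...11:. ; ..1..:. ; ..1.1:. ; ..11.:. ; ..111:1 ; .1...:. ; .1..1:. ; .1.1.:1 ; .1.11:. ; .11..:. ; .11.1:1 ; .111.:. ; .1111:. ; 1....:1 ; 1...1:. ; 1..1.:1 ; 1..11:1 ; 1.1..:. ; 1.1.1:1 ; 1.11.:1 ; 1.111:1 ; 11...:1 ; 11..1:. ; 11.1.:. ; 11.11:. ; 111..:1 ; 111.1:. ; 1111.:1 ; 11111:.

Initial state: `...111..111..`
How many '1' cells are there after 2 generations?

8

generation 1: 1..1.1.11.111
generation 2: 1.1.11.11.1.1
count of 1: 8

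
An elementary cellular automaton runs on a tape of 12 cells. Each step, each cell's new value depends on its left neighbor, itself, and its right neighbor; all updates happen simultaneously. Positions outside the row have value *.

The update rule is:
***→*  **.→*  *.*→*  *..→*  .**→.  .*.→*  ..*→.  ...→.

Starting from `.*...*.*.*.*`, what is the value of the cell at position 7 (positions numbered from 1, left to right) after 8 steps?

*

***..******.
****..******
*****..*****
******..****
*******..***
********..**
*********..*
**********..
position 7 holds *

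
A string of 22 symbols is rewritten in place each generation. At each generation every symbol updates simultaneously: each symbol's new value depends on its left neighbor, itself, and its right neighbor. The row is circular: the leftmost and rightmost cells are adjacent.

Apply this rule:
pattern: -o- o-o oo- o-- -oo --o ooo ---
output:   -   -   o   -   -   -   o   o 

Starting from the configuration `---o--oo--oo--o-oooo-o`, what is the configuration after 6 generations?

-o-----o---o-----ooo--
---ooo---o---ooo--oo-o
-o--oo-o---o--oo---o--
-----o---o-----o-o---o
-ooo---o---ooo-----o--
--oo-o---o--oo-ooo---o

--oo-o---o--oo-ooo---o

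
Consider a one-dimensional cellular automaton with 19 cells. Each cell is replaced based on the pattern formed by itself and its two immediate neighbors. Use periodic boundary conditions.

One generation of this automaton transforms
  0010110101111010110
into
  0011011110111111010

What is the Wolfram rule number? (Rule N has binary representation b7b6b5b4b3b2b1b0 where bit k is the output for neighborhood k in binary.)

position 10: 111 → 1  (bit 7 = 1)
position 5: 110 → 1  (bit 6 = 1)
position 3: 101 → 1  (bit 5 = 1)
position 18: 100 → 0  (bit 4 = 0)
position 4: 011 → 0  (bit 3 = 0)
position 2: 010 → 1  (bit 2 = 1)
position 1: 001 → 0  (bit 1 = 0)
position 0: 000 → 0  (bit 0 = 0)
bits b7..b0 = 11100100 = 228

228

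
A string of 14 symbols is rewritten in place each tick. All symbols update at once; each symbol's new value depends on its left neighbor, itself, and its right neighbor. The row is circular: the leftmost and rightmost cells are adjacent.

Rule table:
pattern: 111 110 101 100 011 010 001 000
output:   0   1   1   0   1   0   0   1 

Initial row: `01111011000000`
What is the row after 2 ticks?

tick 1: 01001111011111
tick 2: 10001001110001

10001001110001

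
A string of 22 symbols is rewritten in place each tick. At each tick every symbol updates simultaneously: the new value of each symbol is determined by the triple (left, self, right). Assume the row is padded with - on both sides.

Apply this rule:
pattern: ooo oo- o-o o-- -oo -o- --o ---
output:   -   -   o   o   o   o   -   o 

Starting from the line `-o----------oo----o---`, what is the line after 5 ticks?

-oooooooooo-o-ooo-oooo
-o---------oooo--oo---
-ooooooooo-o---o-o-ooo
-o--------oooo-ooooo--
-oooooooo-o---oo----oo

-oooooooo-o---oo----oo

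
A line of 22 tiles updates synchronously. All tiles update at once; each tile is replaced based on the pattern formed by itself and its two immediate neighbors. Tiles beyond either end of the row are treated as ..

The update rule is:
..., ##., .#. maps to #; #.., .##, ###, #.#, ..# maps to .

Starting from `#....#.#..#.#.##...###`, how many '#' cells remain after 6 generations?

#.##.#.#..#.#..#.#...#
#..#.#.#..#.#..#.#.#.#
#..#.#.#..#.#..#.#.#.#  (fixed point — unchanged through generation 6)
count of #: 10

10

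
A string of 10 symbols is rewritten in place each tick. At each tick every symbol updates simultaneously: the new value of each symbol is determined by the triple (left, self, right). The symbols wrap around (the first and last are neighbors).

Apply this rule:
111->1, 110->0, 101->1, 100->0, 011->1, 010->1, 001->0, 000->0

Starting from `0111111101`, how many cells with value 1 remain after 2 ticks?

1111111011
1111110111
count of 1: 9

9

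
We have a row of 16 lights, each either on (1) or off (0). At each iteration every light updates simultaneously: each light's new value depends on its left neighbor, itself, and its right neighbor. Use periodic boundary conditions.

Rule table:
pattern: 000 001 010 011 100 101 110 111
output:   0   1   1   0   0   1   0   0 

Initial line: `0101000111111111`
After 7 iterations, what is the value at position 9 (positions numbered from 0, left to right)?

0

1111001000000000
0000011000000001
0000100000000011
0001100000000100
0010000000001100
0110000000010000
1000000000110000
position 9 holds 0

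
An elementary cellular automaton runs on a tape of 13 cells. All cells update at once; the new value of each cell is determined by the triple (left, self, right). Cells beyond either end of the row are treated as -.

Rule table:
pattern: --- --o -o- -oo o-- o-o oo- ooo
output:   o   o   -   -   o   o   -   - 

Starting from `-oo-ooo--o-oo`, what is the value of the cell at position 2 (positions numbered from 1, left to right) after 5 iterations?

-

o--o---oo-o--
-oo-ooo--o-oo  (repeats iteration 0; period 2)
iteration 5: o--o---oo-o--
position 2 holds -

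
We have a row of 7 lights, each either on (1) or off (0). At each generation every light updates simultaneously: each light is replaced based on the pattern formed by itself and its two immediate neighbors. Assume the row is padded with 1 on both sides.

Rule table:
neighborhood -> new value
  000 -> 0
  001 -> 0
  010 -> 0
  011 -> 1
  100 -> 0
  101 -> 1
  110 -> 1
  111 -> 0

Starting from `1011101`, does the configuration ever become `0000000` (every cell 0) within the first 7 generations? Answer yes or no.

yes

1110111
0011100
0010100
0001000
0000000
all cells are 0 at generation 5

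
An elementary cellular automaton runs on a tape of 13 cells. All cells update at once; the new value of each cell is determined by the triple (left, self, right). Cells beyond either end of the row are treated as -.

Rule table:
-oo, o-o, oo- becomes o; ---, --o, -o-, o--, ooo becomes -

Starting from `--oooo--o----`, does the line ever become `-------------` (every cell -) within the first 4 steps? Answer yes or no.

yes

--o--o-------
-------------
all cells are - at step 2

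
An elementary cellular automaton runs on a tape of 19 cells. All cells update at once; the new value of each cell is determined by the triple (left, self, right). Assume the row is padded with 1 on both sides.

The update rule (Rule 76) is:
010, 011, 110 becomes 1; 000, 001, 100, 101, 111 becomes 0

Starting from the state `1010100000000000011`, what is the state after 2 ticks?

1010100000000000010
1010100000000000010

1010100000000000010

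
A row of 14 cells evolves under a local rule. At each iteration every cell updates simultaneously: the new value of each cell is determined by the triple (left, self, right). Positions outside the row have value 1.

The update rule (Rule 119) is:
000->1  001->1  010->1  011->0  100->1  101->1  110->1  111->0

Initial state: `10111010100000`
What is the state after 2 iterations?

01110000000000

11001111111111
01110000000000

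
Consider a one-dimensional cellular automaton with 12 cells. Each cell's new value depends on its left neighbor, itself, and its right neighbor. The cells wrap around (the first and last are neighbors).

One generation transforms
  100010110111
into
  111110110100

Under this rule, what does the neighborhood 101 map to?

0

At position 5 the neighborhood is 101; the next row has 0 there.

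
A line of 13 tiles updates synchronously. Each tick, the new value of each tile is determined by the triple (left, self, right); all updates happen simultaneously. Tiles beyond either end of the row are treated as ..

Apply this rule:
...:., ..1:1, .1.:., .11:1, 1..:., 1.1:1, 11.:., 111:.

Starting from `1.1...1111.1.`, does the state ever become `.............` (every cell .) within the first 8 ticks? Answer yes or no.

no

.1...11...1..
1...11...1...
...11...1....
..11...1.....
.11...1......
11...1.......
1...1........
...1.........
tick 8 is ...1........., still not uniform .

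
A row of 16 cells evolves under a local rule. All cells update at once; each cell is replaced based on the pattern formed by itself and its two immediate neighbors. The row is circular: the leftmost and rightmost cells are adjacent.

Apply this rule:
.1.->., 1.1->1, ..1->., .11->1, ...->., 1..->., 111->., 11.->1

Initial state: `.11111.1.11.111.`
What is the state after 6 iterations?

............11..

iteration 1: .1...11.11111.1.
iteration 2: .....1111...11..
iteration 3: .....1..1...11..
iteration 4: ............11..
iteration 5: ............11..  (fixed point — unchanged through iteration 6)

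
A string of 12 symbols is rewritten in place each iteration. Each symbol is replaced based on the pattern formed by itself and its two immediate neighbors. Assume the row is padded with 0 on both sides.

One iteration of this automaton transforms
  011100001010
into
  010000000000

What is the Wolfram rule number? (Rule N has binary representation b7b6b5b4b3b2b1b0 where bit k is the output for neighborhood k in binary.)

position 2: 111 → 0  (bit 7 = 0)
position 3: 110 → 0  (bit 6 = 0)
position 9: 101 → 0  (bit 5 = 0)
position 4: 100 → 0  (bit 4 = 0)
position 1: 011 → 1  (bit 3 = 1)
position 8: 010 → 0  (bit 2 = 0)
position 0: 001 → 0  (bit 1 = 0)
position 5: 000 → 0  (bit 0 = 0)
bits b7..b0 = 00001000 = 8

8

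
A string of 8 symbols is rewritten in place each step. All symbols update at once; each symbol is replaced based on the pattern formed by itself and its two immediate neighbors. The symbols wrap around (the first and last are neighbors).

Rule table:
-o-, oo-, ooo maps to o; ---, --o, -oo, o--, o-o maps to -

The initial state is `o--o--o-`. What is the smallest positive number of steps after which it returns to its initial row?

o--o--o-

1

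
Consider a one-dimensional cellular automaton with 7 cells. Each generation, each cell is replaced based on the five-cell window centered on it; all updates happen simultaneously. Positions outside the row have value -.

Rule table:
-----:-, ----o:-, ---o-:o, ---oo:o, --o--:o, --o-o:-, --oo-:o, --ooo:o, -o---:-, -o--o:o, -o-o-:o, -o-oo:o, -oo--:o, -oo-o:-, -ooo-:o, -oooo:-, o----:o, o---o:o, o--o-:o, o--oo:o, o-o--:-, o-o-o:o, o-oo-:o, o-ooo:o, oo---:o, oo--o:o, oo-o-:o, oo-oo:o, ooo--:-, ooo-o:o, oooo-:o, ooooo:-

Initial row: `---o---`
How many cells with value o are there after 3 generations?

4

--oo-o-
-oo-o--
oo-o--o
count of o: 4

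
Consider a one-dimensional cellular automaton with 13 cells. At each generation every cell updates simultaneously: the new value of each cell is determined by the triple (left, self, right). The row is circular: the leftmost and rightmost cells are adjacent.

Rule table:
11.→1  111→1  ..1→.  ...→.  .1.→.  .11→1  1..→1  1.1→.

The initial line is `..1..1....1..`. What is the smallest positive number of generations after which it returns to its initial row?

13

...1..1....1.
....1..1....1
1....1..1....
.1....1..1...
..1....1..1..
...1....1..1.
....1....1..1
1....1....1..
.1....1....1.
..1....1....1
1..1....1....
.1..1....1...
..1..1....1..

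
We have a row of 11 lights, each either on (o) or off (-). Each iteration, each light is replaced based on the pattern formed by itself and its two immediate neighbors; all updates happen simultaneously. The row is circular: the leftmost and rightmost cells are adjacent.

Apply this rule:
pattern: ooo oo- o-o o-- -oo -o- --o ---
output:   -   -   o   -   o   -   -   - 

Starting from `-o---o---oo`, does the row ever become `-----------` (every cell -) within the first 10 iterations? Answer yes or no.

yes

o--------o-
----------o
-----------
all cells are - at iteration 3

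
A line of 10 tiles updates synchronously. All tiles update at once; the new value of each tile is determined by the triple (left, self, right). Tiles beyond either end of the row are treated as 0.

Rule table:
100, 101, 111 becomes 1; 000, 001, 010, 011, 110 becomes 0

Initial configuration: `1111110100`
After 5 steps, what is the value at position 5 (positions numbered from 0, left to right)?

0111101010
0011010101
0000101010
0000010101
0000001010
position 5 holds 0

0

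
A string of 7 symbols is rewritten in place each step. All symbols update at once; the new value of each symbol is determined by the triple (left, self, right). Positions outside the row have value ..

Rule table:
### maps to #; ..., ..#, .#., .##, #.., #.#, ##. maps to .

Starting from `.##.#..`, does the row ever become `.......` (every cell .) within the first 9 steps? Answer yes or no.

step 1: .......
all cells are . at step 1

yes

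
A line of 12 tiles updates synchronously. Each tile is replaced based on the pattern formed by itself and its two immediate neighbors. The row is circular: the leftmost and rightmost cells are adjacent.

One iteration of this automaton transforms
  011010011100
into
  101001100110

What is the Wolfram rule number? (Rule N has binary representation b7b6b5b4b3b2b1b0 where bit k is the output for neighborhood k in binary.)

82

position 8: 111 → 0  (bit 7 = 0)
position 2: 110 → 1  (bit 6 = 1)
position 3: 101 → 0  (bit 5 = 0)
position 5: 100 → 1  (bit 4 = 1)
position 1: 011 → 0  (bit 3 = 0)
position 4: 010 → 0  (bit 2 = 0)
position 0: 001 → 1  (bit 1 = 1)
position 11: 000 → 0  (bit 0 = 0)
bits b7..b0 = 01010010 = 82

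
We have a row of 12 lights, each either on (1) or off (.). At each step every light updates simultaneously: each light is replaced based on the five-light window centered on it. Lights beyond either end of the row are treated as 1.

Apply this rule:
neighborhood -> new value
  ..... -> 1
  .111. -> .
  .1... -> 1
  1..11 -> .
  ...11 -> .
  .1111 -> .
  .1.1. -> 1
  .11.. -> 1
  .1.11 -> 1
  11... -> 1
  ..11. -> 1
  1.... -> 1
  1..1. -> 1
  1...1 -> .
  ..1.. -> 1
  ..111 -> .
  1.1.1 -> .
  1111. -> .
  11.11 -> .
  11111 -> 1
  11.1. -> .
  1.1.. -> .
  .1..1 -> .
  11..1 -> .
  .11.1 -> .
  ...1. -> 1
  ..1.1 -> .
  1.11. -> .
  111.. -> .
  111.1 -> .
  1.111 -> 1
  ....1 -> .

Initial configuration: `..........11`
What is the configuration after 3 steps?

11111111....
111111..11..
1111....11..

1111....11..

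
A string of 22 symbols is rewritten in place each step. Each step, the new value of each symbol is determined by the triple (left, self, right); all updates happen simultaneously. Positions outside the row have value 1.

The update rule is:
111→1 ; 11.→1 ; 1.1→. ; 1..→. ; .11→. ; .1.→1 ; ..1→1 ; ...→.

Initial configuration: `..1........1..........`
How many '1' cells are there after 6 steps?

8

.11.......11.........1
..1......1.1........1.
.11.....11.1.......11.
..1....1.1.1......1.1.
.11...11.1.1.....11.1.
..1..1.1.1.1....1.1.1.
count of 1: 8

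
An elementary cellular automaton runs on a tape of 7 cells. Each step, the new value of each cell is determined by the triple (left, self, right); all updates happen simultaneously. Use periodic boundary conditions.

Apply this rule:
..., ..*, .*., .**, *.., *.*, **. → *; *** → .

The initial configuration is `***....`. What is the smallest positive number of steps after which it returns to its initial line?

2

*.*****
***....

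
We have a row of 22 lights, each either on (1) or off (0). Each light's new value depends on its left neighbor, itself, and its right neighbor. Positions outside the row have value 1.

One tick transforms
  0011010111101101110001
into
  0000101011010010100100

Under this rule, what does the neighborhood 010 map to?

0

At position 5 the neighborhood is 010; the next row has 0 there.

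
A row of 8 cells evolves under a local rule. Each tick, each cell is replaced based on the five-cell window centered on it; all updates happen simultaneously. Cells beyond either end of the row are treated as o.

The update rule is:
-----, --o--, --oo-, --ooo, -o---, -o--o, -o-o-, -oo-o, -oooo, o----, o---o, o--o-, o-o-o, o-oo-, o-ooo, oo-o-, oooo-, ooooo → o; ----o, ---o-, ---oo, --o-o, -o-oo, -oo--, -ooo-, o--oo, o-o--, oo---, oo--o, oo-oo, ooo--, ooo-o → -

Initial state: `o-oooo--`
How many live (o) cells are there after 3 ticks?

4

tick 1: --ooo---
tick 2: --o---o-
tick 3: -oooo---
count of o: 4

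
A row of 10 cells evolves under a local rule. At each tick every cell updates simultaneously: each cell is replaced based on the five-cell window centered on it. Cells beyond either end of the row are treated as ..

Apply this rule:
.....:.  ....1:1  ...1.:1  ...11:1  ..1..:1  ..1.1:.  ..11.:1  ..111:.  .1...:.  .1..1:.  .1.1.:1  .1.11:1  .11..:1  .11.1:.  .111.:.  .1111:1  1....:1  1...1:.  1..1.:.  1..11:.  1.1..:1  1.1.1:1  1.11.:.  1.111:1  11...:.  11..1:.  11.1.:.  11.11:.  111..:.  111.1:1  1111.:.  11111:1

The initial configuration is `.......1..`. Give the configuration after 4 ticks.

tick 1: .....111.1
tick 2: ...11..1.1
tick 3: .1111...11
tick 4: 1.1....111

1.1....111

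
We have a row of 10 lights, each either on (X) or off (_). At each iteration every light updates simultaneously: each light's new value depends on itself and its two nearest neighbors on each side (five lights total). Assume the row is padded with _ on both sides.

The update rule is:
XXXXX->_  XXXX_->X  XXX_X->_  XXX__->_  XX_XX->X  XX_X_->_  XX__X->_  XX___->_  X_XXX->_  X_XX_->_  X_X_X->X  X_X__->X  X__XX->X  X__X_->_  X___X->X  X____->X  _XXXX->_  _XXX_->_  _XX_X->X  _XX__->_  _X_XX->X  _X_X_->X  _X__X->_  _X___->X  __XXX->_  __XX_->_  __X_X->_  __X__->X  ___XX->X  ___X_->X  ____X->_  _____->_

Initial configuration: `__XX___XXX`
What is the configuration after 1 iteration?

_X___XX___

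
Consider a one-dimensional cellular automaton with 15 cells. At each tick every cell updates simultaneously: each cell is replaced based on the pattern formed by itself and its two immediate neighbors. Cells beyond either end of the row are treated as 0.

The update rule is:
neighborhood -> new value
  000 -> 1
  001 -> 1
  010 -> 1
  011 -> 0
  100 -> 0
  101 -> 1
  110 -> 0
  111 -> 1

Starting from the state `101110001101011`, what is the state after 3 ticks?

110011011111011

tick 1: 110100110011100
tick 2: 001101000101001
tick 3: 110011011111011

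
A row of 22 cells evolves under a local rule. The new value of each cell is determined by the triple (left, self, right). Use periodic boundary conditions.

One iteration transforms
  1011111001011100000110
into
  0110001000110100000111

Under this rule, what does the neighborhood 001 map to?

At position 8 the neighborhood is 001; the next row has 0 there.

0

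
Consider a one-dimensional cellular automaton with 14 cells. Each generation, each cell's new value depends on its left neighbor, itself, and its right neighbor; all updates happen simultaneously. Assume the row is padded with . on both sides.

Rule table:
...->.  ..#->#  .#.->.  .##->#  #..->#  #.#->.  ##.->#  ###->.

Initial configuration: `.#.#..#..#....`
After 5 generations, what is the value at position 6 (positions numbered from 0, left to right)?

#

#...##.##.#...
.#.###.##..#..
#..#.#.####.#.
.##....#..#..#
####..#.##.##.
position 6 holds #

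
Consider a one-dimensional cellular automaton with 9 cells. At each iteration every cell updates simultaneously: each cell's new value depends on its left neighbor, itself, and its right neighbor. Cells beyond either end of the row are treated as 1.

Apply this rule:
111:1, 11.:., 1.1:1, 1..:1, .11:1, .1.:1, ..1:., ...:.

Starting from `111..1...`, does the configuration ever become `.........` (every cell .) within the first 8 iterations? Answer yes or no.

no

11.1.11..
1.1111.1.
.1111.111
1111.1111
111.11111
11.111111
1.1111111
.11111111
iteration 8 is .11111111, still not uniform .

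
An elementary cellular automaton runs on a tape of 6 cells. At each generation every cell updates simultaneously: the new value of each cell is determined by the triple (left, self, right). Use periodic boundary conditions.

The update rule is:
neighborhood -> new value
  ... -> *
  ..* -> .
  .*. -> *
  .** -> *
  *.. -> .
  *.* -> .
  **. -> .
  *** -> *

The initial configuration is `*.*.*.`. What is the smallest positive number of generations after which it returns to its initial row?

generation 1: *.*.*.

1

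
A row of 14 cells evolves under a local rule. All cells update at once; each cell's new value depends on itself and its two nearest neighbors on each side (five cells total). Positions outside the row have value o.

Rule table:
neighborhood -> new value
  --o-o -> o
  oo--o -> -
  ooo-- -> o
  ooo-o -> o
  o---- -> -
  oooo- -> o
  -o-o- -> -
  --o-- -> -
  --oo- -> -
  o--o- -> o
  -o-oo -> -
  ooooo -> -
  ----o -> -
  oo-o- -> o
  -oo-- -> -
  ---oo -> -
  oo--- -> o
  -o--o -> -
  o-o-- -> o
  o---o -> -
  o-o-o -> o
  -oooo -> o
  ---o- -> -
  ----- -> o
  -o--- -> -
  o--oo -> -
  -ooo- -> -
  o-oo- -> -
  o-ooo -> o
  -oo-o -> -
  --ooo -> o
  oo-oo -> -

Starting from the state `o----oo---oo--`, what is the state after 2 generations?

ooo-o-----oo--

generation 1: oo-----o------
generation 2: ooo-o-----oo--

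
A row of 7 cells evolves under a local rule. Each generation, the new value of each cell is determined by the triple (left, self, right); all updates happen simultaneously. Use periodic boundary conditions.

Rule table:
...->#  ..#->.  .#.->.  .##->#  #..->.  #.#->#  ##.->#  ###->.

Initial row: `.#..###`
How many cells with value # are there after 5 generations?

3

generation 1: #...#.#
generation 2: #.#..##
generation 3: ##...#.
generation 4: ##.#..#
generation 5: .##...#
count of #: 3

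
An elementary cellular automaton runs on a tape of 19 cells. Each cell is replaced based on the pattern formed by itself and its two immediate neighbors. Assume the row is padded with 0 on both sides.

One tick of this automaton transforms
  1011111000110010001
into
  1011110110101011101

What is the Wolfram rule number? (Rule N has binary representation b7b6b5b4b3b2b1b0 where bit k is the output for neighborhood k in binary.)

position 3: 111 → 1  (bit 7 = 1)
position 6: 110 → 0  (bit 6 = 0)
position 1: 101 → 0  (bit 5 = 0)
position 7: 100 → 1  (bit 4 = 1)
position 2: 011 → 1  (bit 3 = 1)
position 0: 010 → 1  (bit 2 = 1)
position 9: 001 → 0  (bit 1 = 0)
position 8: 000 → 1  (bit 0 = 1)
bits b7..b0 = 10011101 = 157

157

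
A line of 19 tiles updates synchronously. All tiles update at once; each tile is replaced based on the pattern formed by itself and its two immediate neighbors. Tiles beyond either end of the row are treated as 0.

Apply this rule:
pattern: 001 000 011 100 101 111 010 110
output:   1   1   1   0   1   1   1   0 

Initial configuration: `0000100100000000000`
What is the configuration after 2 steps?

1111101101111111111
1111011011111111110

1111011011111111110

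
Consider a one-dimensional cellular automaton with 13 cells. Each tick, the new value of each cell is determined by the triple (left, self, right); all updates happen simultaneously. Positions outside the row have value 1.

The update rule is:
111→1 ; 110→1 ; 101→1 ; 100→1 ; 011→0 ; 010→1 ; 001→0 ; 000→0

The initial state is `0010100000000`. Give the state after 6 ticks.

1111110111100

1011110000000
1101111000000
1110111100000
1111011110000
1111101111000
1111110111100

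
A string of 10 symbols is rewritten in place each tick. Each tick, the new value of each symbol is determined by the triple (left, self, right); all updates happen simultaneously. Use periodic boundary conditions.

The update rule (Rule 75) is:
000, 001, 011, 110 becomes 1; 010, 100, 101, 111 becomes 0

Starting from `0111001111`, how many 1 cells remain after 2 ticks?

tick 1: 0101011001
tick 2: 0000011010
count of 1: 3

3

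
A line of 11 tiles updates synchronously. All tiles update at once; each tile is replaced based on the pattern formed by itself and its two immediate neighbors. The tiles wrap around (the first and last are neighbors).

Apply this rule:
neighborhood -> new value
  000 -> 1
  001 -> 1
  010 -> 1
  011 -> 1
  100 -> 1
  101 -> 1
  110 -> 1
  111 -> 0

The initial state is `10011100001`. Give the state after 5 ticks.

11110111111
00011100000
11110111111  (repeats tick 1; period 2)
tick 5: 11110111111

11110111111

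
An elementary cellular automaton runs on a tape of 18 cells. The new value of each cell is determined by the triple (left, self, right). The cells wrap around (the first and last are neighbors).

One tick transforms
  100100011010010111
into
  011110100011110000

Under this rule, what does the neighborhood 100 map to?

At position 1 the neighborhood is 100; the next row has 1 there.

1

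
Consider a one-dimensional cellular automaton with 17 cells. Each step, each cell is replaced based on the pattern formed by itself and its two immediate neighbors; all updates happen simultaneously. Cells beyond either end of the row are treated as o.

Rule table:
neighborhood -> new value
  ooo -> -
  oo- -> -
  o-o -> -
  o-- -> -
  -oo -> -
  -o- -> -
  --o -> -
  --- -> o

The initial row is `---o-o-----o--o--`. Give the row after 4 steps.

---ooo-----ooooo-

step 1: -o-----ooo-------
step 2: ---ooo-----ooooo-
step 3: -o-----ooo-------  (repeats step 1; period 2)
step 4: ---ooo-----ooooo-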